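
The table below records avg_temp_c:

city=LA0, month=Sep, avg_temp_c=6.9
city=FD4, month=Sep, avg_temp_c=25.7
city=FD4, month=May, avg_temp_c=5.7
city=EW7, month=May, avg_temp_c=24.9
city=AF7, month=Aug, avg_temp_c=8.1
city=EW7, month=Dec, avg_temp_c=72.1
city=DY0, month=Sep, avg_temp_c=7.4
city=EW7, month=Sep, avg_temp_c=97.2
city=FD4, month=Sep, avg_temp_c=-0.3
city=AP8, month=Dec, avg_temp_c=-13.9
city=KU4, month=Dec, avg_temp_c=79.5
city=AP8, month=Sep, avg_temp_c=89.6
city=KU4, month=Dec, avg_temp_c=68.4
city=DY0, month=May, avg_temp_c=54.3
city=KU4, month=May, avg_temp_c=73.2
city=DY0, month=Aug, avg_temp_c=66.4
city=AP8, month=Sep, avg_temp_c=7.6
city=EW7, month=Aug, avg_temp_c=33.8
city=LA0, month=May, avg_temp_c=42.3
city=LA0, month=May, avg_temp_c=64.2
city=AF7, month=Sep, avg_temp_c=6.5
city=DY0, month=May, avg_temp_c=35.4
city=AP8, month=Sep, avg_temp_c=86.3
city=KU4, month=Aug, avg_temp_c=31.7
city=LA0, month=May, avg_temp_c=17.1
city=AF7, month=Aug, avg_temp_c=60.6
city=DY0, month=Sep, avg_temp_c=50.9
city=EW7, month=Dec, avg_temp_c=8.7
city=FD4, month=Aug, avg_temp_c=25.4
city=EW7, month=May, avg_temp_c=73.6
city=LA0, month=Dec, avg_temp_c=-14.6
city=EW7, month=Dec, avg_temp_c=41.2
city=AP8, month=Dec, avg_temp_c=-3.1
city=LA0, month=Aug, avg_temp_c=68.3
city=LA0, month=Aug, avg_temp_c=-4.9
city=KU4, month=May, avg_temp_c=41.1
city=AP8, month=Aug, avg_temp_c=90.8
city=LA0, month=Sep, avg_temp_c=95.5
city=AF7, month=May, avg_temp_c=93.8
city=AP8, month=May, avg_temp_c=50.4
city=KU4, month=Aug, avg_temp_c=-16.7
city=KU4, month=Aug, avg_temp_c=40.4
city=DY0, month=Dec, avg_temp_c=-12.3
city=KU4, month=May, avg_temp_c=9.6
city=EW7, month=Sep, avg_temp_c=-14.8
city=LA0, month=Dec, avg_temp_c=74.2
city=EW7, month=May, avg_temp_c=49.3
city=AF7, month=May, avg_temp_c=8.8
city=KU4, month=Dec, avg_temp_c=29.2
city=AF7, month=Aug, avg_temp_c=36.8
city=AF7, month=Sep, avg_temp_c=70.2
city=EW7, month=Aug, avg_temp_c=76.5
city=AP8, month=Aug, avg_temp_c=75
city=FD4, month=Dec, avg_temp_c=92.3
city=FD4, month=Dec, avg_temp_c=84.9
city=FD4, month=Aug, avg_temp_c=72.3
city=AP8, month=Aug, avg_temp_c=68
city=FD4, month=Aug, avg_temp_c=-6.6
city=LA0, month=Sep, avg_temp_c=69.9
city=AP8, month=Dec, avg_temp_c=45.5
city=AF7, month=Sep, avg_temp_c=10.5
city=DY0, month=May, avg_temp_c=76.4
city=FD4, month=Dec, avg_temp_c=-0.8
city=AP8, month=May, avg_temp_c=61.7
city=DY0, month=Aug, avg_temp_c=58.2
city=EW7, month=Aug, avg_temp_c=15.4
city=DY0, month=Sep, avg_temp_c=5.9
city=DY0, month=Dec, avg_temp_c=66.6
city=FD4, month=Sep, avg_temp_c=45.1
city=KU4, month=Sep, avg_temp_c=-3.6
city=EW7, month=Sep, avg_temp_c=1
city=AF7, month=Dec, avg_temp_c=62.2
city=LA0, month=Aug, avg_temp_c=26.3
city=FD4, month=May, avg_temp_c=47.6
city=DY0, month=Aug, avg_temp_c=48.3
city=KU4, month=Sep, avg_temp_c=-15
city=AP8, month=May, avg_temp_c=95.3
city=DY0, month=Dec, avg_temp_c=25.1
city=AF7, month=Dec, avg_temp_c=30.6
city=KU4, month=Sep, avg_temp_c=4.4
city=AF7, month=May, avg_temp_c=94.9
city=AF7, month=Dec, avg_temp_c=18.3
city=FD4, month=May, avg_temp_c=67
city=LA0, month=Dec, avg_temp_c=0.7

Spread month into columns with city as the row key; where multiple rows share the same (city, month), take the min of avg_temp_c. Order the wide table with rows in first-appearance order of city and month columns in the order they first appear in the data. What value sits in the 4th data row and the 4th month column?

With rows in first-appearance order of city, row 4 is city=AF7. month columns in first-appearance order: Sep, May, Aug, Dec; column 4 is Dec.
Long rows with city=AF7, month=Dec: min(62.2, 30.6, 18.3) = 18.3.

18.3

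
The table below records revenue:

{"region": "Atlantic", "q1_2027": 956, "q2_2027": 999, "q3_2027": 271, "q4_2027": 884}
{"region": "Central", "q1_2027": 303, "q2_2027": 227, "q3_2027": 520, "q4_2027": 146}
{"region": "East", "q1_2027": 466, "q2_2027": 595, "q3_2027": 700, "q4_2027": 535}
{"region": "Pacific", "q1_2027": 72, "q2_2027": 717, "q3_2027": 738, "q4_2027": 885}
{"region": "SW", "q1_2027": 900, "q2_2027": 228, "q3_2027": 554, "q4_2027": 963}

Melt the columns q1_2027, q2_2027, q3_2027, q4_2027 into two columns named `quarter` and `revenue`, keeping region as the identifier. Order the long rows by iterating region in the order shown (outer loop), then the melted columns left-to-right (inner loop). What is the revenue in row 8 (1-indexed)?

20 rows total (5 × 4). Row 8: index ⌊(8-1)/4⌋ = 1 into region → Central; (8-1) mod 4 = 3 into the melted columns → q4_2027.
So row 8 is (Central, q4_2027, 146); revenue = 146.

146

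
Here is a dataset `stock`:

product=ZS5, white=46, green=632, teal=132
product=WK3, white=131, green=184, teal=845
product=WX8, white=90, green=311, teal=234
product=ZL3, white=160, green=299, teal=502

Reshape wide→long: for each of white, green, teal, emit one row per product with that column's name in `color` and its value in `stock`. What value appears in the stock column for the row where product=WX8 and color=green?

Unpivoting turns each (product, wide-column) pair into one long row.
The wide cell at row WX8, column green holds 311, so the long row (WX8, green) has stock=311.

311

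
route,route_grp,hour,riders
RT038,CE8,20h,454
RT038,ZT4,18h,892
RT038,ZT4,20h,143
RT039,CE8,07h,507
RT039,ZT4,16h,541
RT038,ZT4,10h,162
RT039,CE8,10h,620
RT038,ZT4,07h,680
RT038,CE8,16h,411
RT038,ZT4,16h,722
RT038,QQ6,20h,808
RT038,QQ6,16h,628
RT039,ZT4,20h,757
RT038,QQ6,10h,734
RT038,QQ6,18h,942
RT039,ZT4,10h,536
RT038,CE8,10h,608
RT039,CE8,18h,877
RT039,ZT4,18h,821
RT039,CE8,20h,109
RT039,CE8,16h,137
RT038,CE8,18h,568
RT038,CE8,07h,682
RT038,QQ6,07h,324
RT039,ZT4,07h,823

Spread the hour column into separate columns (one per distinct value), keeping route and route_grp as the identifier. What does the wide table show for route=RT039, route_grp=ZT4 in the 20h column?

757

Wide layout: rows indexed by route and route_grp, columns are the 5 distinct hour values (20h, 18h, 07h, 16h, 10h).
Cell (route=RT039, route_grp=ZT4, hour=20h) draws from the long row where route=RT039, route_grp=ZT4 and hour=20h, which has riders=757.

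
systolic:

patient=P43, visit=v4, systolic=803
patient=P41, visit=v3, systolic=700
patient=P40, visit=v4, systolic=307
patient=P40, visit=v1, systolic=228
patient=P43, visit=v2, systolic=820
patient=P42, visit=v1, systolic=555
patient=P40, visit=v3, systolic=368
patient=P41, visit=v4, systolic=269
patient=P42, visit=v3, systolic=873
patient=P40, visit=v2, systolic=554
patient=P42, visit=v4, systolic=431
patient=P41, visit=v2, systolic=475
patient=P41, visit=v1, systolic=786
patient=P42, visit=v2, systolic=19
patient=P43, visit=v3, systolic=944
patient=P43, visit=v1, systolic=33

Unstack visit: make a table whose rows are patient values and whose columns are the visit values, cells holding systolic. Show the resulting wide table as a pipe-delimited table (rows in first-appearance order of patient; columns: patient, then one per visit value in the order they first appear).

| patient | v4 | v3 | v1 | v2 |
| P43 | 803 | 944 | 33 | 820 |
| P41 | 269 | 700 | 786 | 475 |
| P40 | 307 | 368 | 228 | 554 |
| P42 | 431 | 873 | 555 | 19 |

Columns: patient plus the 4 distinct visit values (v4, v3, v1, v2).
For example, row P43 column v4 takes systolic=803 from the long row (P43, v4).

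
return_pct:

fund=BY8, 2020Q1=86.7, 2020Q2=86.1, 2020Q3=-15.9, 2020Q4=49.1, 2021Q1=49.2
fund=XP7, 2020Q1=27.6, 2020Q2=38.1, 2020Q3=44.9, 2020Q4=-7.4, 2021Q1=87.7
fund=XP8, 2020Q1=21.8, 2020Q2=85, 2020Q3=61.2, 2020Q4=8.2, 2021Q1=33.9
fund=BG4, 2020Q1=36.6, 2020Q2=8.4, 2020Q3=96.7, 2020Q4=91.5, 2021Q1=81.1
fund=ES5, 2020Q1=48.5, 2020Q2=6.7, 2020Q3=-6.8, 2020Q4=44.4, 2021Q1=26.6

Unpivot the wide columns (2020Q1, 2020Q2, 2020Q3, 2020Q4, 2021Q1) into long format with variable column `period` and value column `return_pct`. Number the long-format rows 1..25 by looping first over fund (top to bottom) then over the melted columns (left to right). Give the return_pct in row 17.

25 rows total (5 × 5). Row 17: index ⌊(17-1)/5⌋ = 3 into fund → BG4; (17-1) mod 5 = 1 into the melted columns → 2020Q2.
So row 17 is (BG4, 2020Q2, 8.4); return_pct = 8.4.

8.4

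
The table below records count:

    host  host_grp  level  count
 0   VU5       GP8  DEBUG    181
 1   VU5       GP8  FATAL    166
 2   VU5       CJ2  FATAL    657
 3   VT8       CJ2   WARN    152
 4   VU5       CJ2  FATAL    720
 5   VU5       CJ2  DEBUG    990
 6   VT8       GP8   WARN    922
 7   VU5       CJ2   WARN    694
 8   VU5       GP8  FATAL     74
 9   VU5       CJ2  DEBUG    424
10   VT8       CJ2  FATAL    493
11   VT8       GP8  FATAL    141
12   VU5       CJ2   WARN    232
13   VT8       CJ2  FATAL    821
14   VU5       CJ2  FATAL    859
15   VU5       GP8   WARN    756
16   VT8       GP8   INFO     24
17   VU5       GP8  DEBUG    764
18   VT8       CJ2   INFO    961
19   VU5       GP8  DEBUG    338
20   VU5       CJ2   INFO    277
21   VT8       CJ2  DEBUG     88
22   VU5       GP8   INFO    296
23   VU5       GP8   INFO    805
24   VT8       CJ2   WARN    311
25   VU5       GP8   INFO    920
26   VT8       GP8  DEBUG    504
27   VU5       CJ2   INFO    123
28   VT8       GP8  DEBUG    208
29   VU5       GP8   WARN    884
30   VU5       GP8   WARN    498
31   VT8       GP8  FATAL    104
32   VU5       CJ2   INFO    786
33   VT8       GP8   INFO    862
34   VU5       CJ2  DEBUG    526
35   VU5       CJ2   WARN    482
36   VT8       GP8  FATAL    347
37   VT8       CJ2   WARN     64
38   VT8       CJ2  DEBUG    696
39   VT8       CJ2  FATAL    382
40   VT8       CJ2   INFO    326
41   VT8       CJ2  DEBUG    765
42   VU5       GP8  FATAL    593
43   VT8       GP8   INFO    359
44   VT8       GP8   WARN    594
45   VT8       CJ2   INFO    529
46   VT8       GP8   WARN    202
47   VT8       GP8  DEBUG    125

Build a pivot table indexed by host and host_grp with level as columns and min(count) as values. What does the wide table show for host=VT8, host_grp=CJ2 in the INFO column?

Rows with host=VT8, host_grp=CJ2 and level=INFO: count values are 961, 326, 529.
min(961, 326, 529) = 326.

326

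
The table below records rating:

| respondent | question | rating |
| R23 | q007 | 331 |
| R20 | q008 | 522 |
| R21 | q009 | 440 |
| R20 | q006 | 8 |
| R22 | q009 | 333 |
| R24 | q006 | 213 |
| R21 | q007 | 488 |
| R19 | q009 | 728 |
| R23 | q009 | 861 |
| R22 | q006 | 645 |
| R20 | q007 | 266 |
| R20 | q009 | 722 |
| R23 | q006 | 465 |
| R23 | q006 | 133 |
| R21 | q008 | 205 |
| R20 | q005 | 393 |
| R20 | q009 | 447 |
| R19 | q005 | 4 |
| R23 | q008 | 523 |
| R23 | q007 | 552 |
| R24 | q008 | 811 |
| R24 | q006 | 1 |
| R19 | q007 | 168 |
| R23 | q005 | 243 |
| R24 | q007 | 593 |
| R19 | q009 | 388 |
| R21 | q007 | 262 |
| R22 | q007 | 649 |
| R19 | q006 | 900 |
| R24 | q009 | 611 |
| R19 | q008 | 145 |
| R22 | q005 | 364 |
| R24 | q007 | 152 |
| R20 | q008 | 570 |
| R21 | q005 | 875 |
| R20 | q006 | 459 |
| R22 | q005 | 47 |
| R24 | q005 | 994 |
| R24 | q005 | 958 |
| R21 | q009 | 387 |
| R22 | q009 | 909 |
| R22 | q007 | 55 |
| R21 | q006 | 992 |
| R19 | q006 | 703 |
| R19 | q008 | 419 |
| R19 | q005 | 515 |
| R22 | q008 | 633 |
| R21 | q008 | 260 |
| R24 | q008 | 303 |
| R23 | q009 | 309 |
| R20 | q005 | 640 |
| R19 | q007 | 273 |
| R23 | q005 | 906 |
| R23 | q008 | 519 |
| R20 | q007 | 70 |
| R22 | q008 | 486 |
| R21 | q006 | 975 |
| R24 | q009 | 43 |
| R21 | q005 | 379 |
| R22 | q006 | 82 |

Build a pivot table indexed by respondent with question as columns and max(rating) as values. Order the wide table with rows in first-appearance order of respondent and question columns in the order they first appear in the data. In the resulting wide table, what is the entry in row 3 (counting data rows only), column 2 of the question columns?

260

With rows in first-appearance order of respondent, row 3 is respondent=R21. question columns in first-appearance order: q007, q008, q009, q006, q005; column 2 is q008.
Long rows with respondent=R21, question=q008: max(205, 260) = 260.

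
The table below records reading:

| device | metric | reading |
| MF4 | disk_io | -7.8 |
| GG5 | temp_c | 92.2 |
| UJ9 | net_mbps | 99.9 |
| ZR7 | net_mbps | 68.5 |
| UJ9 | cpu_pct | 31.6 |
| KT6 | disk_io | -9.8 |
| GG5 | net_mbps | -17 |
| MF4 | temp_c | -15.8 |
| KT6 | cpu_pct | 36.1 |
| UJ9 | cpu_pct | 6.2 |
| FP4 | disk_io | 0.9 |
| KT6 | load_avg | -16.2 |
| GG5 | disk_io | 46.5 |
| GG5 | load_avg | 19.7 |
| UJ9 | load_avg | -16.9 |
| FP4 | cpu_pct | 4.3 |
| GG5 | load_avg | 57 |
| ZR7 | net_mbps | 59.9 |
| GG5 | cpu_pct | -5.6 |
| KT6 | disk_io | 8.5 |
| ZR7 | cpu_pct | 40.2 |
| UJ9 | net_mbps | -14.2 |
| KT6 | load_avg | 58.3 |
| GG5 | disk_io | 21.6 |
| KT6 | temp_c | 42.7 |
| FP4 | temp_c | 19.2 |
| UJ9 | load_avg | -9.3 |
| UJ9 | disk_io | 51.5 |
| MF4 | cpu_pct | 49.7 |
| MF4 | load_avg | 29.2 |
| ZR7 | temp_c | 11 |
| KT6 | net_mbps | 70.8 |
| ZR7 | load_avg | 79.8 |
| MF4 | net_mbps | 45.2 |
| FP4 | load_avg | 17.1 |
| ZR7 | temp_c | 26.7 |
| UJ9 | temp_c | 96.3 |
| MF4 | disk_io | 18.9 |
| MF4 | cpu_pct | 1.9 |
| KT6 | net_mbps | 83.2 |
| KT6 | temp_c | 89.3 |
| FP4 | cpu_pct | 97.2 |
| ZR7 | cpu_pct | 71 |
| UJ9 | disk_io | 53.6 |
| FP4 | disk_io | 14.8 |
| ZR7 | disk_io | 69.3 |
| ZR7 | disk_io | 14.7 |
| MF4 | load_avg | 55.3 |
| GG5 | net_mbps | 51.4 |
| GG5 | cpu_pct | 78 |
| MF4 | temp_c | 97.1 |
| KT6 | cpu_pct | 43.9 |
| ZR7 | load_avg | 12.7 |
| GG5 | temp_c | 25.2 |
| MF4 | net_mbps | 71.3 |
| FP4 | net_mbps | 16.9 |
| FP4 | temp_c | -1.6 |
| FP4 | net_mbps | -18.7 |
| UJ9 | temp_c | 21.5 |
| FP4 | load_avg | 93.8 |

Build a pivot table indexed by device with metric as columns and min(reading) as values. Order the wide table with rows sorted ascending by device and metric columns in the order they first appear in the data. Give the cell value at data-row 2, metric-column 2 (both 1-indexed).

With rows sorted ascending by device, row 2 is device=GG5. metric columns in first-appearance order: disk_io, temp_c, net_mbps, cpu_pct, load_avg; column 2 is temp_c.
Long rows with device=GG5, metric=temp_c: min(92.2, 25.2) = 25.2.

25.2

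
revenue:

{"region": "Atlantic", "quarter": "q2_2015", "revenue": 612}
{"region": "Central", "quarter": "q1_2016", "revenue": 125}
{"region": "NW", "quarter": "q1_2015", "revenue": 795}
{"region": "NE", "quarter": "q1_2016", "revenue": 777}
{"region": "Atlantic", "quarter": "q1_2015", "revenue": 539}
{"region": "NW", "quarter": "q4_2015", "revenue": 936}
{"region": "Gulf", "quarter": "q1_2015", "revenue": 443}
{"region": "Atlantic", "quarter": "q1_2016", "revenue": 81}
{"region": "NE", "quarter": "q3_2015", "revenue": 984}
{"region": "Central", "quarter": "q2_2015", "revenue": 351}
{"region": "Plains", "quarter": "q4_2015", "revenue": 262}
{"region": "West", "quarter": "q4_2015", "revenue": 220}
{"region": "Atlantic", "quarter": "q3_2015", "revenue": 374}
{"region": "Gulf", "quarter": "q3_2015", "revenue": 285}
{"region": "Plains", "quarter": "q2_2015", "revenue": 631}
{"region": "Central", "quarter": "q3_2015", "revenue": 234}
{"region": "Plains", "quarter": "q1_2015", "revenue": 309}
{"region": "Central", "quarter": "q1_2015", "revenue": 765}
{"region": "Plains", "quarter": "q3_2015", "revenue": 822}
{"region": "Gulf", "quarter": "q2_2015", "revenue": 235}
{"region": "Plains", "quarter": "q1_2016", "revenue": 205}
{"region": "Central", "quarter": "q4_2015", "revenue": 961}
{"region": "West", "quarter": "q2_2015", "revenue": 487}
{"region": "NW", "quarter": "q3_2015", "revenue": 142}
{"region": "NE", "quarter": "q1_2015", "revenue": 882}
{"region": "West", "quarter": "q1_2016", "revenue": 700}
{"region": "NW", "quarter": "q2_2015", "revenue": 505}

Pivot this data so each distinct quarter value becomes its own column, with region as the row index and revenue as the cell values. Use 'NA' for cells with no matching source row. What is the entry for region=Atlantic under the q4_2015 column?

No long-format row has region=Atlantic and quarter=q4_2015, so the cell is NA.

NA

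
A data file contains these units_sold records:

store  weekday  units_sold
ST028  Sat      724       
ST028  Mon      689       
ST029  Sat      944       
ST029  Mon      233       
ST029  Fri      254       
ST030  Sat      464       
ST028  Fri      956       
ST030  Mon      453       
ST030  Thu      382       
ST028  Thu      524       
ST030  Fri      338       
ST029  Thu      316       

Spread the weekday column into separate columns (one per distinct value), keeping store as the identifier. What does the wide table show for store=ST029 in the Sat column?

944

Wide layout: rows indexed by store, columns are the 4 distinct weekday values (Sat, Mon, Fri, Thu).
Cell (store=ST029, weekday=Sat) draws from the long row where store=ST029 and weekday=Sat, which has units_sold=944.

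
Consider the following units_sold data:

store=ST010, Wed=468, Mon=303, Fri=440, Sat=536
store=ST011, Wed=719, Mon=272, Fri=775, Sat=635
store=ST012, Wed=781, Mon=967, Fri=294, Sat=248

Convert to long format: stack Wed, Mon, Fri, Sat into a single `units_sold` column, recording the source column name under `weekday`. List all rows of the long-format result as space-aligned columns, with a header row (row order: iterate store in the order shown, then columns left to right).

Each (store, column) pair becomes one row: 3 × 4 = 12 rows.
For example, (ST010, Wed) → units_sold=468.

store  weekday  units_sold
ST010  Wed      468       
ST010  Mon      303       
ST010  Fri      440       
ST010  Sat      536       
ST011  Wed      719       
ST011  Mon      272       
ST011  Fri      775       
ST011  Sat      635       
ST012  Wed      781       
ST012  Mon      967       
ST012  Fri      294       
ST012  Sat      248       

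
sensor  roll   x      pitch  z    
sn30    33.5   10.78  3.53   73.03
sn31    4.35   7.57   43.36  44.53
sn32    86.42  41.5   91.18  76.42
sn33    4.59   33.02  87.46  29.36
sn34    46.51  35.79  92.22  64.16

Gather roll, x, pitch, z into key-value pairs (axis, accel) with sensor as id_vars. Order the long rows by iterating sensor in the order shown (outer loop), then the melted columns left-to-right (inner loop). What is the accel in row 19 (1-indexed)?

20 rows total (5 × 4). Row 19: index ⌊(19-1)/4⌋ = 4 into sensor → sn34; (19-1) mod 4 = 2 into the melted columns → pitch.
So row 19 is (sn34, pitch, 92.22); accel = 92.22.

92.22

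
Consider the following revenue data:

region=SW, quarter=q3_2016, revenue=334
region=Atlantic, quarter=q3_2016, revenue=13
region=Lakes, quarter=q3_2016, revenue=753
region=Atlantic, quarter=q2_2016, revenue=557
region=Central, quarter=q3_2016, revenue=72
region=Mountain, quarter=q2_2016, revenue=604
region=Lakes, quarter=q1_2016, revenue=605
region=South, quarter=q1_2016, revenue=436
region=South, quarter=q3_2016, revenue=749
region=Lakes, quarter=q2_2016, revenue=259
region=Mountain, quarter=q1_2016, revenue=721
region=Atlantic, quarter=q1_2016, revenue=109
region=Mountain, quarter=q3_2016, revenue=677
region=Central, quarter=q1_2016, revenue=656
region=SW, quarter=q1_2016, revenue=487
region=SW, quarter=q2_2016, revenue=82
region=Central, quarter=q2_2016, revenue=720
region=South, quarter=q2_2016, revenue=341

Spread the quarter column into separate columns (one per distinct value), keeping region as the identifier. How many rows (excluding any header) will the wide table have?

6

6 distinct region values → 6 rows.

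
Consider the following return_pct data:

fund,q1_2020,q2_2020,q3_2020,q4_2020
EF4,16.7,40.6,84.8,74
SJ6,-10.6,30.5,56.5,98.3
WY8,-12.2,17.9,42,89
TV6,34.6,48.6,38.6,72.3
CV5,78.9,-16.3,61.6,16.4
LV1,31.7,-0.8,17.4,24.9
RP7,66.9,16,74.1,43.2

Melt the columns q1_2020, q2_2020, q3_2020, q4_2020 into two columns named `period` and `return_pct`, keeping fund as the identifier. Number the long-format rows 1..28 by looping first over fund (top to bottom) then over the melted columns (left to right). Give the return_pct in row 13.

28 rows total (7 × 4). Row 13: index ⌊(13-1)/4⌋ = 3 into fund → TV6; (13-1) mod 4 = 0 into the melted columns → q1_2020.
So row 13 is (TV6, q1_2020, 34.6); return_pct = 34.6.

34.6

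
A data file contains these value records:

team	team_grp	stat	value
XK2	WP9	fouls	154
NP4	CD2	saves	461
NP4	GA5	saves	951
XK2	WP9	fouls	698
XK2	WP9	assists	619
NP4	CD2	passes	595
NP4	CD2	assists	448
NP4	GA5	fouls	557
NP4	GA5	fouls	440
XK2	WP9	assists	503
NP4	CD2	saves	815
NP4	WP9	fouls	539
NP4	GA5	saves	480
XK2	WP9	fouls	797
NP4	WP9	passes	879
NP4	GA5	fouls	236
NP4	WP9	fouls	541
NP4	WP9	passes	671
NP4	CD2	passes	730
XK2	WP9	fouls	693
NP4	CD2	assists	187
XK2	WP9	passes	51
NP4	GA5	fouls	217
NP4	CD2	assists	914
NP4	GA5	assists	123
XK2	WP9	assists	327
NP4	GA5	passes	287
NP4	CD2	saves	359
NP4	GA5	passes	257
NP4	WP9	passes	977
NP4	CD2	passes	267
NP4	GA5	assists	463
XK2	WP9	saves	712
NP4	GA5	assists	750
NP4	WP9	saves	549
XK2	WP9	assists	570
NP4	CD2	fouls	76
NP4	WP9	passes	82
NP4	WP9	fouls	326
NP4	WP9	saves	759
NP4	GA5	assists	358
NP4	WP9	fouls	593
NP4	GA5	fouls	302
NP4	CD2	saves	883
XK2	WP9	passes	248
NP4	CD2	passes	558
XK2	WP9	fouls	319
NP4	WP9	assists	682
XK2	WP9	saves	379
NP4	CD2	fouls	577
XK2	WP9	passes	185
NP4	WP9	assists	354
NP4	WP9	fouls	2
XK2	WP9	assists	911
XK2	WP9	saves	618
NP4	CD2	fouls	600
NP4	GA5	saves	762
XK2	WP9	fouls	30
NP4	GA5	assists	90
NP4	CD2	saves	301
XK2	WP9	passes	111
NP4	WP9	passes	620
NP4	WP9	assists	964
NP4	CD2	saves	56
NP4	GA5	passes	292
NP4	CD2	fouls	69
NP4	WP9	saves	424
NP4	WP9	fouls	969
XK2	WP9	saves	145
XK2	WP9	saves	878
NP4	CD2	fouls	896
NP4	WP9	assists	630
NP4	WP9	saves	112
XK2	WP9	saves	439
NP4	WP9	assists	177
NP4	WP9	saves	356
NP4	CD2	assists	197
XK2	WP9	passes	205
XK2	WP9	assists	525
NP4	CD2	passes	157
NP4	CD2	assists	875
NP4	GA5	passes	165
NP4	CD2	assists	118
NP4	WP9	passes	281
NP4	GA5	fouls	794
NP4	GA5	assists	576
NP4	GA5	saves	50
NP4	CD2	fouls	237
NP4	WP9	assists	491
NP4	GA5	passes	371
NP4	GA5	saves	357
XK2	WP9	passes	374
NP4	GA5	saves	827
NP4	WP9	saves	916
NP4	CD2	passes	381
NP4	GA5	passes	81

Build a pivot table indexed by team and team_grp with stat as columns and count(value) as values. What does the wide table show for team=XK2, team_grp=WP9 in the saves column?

6

Rows with team=XK2, team_grp=WP9 and stat=saves: value values are 712, 379, 618, 145, 878, 439.
6 rows match — count = 6.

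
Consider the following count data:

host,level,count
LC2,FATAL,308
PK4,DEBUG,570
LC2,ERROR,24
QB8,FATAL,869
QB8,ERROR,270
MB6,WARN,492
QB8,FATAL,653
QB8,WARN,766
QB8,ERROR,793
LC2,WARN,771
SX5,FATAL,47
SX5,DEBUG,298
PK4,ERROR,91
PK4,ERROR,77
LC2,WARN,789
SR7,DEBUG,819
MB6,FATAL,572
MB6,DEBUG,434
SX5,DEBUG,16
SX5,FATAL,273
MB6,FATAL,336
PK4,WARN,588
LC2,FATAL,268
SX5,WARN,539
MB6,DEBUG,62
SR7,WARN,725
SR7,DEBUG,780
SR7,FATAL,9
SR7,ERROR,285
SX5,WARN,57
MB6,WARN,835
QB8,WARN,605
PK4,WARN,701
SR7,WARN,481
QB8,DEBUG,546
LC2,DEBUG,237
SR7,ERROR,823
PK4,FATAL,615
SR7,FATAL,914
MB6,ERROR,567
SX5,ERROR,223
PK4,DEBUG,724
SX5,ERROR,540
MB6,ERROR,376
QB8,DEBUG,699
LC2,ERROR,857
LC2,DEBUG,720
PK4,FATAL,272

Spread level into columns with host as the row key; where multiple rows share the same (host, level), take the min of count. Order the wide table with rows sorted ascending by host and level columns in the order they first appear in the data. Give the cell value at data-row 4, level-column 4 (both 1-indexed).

605

With rows sorted ascending by host, row 4 is host=QB8. level columns in first-appearance order: FATAL, DEBUG, ERROR, WARN; column 4 is WARN.
Long rows with host=QB8, level=WARN: min(766, 605) = 605.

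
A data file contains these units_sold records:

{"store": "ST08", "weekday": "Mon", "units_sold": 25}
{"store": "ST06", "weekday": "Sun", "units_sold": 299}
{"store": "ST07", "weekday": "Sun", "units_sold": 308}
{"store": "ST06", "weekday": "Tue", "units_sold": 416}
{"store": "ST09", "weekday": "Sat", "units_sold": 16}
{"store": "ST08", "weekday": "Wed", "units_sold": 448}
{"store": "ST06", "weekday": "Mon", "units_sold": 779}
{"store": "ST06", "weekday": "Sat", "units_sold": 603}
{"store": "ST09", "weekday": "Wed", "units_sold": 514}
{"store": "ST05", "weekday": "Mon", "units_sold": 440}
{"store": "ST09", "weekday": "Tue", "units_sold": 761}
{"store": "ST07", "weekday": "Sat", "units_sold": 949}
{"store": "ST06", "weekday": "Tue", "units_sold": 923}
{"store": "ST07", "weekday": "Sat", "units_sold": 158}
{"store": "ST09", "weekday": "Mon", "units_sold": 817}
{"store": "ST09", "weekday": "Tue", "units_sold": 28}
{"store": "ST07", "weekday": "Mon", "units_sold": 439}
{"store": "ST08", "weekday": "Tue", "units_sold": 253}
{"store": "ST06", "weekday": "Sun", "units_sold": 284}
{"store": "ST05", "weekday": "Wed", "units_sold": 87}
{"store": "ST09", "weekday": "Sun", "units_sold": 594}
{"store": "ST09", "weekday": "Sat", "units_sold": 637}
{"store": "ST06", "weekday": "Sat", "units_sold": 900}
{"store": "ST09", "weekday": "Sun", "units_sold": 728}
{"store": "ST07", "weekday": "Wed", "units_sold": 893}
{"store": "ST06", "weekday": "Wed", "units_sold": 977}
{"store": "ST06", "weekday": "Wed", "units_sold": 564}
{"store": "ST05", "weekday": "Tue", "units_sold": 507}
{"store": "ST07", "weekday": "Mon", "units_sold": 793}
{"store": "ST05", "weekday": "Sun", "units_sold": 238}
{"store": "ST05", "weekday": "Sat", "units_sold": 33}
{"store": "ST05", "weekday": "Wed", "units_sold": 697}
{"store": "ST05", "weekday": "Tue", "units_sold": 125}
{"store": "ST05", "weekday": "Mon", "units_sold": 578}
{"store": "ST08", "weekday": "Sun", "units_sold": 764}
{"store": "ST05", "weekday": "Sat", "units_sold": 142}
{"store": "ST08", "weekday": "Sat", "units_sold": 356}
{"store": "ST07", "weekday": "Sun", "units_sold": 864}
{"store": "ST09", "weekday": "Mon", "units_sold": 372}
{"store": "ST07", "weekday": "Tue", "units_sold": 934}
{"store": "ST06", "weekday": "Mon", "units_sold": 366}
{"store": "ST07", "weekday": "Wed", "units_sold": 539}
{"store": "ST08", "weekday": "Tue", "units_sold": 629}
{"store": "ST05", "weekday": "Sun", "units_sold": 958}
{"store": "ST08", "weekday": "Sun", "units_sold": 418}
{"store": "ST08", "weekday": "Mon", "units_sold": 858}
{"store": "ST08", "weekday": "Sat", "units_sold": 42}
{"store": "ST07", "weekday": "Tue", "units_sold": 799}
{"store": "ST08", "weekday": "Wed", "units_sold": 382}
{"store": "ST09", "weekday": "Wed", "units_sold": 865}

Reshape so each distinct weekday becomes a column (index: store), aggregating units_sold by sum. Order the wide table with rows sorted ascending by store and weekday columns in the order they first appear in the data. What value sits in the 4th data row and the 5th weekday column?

830

With rows sorted ascending by store, row 4 is store=ST08. weekday columns in first-appearance order: Mon, Sun, Tue, Sat, Wed; column 5 is Wed.
Long rows with store=ST08, weekday=Wed: 448 + 382 = 830.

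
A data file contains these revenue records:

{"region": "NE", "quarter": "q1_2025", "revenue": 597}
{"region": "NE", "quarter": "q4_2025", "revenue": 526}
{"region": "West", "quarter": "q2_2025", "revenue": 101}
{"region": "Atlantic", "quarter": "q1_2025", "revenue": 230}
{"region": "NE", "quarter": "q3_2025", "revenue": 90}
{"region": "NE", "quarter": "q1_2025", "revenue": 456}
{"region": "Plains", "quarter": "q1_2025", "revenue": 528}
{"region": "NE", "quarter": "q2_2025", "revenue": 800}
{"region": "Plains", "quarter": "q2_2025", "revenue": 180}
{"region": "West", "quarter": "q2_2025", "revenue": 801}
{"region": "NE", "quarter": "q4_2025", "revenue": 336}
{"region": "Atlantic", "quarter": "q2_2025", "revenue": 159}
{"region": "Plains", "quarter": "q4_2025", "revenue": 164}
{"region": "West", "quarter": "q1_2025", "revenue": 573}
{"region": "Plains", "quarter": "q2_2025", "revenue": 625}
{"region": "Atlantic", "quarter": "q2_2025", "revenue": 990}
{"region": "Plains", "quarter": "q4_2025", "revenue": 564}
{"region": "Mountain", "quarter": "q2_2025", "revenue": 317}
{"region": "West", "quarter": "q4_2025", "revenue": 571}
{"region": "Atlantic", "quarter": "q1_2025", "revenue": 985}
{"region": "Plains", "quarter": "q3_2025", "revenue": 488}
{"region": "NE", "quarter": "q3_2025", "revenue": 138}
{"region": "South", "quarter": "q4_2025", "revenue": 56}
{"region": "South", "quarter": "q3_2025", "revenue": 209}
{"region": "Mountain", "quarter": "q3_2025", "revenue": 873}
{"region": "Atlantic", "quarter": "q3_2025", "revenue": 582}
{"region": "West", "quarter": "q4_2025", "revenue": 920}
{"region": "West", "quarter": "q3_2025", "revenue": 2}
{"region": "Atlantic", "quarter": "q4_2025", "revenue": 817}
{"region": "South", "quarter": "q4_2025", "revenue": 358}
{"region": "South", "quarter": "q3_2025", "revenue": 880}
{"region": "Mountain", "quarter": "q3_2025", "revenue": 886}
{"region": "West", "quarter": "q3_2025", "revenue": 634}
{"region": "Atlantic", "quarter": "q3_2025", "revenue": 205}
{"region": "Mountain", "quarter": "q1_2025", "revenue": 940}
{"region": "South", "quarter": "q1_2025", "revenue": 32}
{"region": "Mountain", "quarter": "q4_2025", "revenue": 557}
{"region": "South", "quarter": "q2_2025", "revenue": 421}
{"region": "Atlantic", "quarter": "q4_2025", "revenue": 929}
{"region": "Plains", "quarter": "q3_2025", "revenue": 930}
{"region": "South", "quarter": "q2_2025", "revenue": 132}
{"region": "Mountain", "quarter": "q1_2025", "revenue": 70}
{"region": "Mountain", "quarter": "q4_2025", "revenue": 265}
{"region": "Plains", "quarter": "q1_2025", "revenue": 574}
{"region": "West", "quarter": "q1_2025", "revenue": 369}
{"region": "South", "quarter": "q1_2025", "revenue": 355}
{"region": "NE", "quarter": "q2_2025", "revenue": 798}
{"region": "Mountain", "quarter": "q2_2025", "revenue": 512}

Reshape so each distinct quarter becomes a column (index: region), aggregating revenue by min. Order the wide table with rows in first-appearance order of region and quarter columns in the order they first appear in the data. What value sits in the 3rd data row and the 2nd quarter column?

With rows in first-appearance order of region, row 3 is region=Atlantic. quarter columns in first-appearance order: q1_2025, q4_2025, q2_2025, q3_2025; column 2 is q4_2025.
Long rows with region=Atlantic, quarter=q4_2025: min(817, 929) = 817.

817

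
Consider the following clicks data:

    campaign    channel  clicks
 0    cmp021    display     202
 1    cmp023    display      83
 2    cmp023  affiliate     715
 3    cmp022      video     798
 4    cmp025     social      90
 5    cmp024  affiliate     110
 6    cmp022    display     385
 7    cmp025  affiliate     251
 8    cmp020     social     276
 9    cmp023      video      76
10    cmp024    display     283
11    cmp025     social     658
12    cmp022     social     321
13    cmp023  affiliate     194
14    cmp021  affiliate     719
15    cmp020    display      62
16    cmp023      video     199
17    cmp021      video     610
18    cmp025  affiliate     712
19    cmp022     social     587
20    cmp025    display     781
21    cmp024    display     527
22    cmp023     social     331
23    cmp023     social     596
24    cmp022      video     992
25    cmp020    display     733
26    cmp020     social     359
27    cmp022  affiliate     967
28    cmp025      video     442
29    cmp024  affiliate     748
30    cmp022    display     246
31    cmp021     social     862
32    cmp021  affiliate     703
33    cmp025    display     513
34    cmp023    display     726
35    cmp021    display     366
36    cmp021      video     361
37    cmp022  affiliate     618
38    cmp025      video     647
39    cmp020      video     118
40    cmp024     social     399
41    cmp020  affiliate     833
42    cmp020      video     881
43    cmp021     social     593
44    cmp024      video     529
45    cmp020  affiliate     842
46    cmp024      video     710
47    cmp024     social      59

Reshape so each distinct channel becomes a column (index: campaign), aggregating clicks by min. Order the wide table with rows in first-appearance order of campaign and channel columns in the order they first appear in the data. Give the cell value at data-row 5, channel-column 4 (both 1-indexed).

59

With rows in first-appearance order of campaign, row 5 is campaign=cmp024. channel columns in first-appearance order: display, affiliate, video, social; column 4 is social.
Long rows with campaign=cmp024, channel=social: min(399, 59) = 59.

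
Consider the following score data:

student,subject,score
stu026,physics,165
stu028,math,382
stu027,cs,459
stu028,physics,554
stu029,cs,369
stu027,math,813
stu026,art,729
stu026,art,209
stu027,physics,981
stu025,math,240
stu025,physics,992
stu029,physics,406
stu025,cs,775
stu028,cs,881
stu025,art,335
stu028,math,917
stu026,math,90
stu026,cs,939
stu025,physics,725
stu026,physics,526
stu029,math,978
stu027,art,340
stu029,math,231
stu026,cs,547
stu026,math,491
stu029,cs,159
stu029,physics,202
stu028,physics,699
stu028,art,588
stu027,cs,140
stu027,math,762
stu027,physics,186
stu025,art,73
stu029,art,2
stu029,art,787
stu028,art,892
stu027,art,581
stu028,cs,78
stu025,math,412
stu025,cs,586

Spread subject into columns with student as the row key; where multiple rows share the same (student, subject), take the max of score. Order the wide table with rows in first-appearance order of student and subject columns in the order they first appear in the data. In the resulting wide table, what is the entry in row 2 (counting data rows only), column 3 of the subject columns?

With rows in first-appearance order of student, row 2 is student=stu028. subject columns in first-appearance order: physics, math, cs, art; column 3 is cs.
Long rows with student=stu028, subject=cs: max(881, 78) = 881.

881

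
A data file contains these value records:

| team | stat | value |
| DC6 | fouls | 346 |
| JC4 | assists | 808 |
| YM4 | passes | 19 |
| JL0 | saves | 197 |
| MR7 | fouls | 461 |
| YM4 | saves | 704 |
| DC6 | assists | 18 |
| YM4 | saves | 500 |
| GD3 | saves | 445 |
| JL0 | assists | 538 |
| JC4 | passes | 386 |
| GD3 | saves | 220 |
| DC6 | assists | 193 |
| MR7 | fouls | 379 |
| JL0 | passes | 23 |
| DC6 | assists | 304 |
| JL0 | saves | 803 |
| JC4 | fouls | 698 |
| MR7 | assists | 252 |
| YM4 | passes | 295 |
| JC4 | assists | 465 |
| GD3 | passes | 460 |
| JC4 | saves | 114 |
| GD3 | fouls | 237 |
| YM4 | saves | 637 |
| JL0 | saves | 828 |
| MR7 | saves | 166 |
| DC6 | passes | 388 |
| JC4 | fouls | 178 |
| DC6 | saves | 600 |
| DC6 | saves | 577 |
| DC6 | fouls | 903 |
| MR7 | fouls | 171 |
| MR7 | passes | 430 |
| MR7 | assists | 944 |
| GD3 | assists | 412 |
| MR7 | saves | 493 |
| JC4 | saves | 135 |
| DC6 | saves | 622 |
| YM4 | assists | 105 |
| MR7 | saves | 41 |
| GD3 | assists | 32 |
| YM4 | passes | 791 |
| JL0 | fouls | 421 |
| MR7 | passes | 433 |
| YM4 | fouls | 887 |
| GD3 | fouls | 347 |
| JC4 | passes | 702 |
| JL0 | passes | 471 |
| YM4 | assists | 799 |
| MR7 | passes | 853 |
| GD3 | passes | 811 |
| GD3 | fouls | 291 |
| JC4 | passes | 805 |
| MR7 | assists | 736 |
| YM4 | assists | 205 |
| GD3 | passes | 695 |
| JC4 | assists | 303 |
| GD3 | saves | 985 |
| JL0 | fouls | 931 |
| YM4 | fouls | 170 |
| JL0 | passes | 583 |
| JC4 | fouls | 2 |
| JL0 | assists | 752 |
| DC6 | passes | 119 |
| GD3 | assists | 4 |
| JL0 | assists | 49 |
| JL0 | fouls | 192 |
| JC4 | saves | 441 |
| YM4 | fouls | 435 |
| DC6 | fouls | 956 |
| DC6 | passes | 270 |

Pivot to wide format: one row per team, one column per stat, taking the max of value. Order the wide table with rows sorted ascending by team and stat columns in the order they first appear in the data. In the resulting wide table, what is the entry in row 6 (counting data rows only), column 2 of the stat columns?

With rows sorted ascending by team, row 6 is team=YM4. stat columns in first-appearance order: fouls, assists, passes, saves; column 2 is assists.
Long rows with team=YM4, stat=assists: max(105, 799, 205) = 799.

799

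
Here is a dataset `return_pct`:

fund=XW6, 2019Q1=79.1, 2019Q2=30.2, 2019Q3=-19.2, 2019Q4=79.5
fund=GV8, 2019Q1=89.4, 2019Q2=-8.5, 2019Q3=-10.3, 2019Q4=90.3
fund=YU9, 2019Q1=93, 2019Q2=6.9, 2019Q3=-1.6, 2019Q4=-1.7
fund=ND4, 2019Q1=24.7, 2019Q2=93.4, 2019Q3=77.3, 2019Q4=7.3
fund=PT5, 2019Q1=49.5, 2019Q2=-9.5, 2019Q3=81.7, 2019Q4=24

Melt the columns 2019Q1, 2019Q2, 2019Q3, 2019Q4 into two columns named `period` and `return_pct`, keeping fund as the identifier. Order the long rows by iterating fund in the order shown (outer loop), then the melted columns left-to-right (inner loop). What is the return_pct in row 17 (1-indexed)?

20 rows total (5 × 4). Row 17: index ⌊(17-1)/4⌋ = 4 into fund → PT5; (17-1) mod 4 = 0 into the melted columns → 2019Q1.
So row 17 is (PT5, 2019Q1, 49.5); return_pct = 49.5.

49.5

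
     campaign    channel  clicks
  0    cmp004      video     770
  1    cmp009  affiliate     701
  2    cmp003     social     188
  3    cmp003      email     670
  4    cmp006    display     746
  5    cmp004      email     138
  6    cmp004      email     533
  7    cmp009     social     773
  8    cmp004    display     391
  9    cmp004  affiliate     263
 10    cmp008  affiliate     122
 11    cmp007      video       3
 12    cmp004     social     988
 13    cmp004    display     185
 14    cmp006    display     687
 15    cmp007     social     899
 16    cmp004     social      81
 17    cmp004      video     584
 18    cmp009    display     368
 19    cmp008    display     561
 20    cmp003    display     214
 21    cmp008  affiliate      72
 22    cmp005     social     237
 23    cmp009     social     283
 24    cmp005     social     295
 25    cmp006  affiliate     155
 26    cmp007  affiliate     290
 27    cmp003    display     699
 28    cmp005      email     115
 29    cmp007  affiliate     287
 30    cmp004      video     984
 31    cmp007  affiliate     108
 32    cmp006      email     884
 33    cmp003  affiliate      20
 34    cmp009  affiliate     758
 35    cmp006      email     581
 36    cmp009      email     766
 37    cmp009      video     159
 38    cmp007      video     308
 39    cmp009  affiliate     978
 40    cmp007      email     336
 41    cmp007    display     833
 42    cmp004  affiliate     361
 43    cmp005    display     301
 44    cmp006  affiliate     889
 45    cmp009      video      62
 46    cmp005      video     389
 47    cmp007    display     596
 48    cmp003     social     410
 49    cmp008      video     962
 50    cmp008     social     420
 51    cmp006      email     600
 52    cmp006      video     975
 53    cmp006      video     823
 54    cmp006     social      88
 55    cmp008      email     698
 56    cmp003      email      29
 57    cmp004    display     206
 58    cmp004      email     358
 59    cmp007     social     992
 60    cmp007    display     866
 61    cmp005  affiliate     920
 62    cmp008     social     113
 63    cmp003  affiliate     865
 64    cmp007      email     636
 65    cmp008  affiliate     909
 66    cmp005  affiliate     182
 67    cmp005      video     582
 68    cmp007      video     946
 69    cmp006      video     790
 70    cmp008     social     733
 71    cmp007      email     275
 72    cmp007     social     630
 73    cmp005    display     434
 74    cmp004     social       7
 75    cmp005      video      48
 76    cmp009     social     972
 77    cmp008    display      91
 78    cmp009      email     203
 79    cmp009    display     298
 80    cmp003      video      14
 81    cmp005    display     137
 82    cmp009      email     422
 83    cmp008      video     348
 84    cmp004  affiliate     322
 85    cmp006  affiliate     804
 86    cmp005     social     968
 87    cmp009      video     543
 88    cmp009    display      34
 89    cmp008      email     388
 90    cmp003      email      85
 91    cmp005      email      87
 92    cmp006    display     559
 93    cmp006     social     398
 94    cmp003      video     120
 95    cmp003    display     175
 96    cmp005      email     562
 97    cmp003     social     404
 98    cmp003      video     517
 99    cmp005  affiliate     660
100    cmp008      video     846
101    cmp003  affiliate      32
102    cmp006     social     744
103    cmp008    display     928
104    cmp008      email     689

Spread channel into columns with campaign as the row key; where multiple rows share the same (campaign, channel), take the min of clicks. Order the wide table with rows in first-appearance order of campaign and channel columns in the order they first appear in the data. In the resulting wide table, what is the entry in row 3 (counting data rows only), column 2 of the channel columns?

20

With rows in first-appearance order of campaign, row 3 is campaign=cmp003. channel columns in first-appearance order: video, affiliate, social, email, display; column 2 is affiliate.
Long rows with campaign=cmp003, channel=affiliate: min(20, 865, 32) = 20.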